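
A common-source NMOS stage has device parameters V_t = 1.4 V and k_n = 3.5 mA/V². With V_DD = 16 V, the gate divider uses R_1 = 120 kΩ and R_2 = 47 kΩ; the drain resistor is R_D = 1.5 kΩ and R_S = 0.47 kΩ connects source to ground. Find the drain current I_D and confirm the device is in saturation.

I_D ≈ 3.6 mA

V_G = V_DD·R_2/(R_1+R_2) = 16×47/167 = 4.5 V.
Assume saturation: I_D = (k_n/2)(V_GS − V_t)² with V_GS = V_G − I_D·R_S = 4.5 − 0.47·I_D.
Substituting gives 0.387·I_D² − 6.1·I_D + 16.9 = 0, with roots I_D = 3.57 or 12.2 mA.
The root I_D = 12.2 mA gives V_GS = -1.24 V ≤ V_t, so take I_D = 3.57 mA.
Then V_GS = 2.83 V and V_DS = V_DD − I_D(R_D+R_S) = 16 − 3.57×1.97 = 8.98 V.
Saturation requires V_DS ≥ V_GS − V_t = 1.43 V; 8.98 ≥ 1.43 ✓.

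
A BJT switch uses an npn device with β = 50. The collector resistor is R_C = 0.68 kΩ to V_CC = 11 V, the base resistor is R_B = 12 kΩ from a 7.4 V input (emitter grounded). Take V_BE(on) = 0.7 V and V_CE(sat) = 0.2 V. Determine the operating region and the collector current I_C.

Assume active: I_B = (7.4 − 0.7)/12 = 0.558 mA, giving I_C = β·I_B = 27.9 mA.
But then V_CE = 11 − 27.9×0.68 = -7.98 V < V_CE(sat) = 0.2 V — impossible in the active region.
So the transistor is saturated. With V_CE = 0.2 V, I_C = (V_CC − 0.2)/R_C = 10.8/0.68 = 15.9 mA.
Check: β·I_B = 27.9 mA > I_C = 15.9 mA, confirming saturation.

saturation; I_C ≈ 16 mA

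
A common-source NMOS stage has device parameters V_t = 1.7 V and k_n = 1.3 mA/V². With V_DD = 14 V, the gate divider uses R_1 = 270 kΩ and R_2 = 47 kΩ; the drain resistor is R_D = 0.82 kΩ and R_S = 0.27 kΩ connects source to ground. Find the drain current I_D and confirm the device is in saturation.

I_D ≈ 0.081 mA

V_G = V_DD·R_2/(R_1+R_2) = 14×47/317 = 2.08 V.
Assume saturation: I_D = (k_n/2)(V_GS − V_t)² with V_GS = V_G − I_D·R_S = 2.08 − 0.27·I_D.
Substituting gives 0.0474·I_D² − 1.13·I_D + 0.0918 = 0, with roots I_D = 0.0813 or 23.8 mA.
The root I_D = 23.8 mA gives V_GS = -4.35 V ≤ V_t, so take I_D = 0.0813 mA.
Then V_GS = 2.05 V and V_DS = V_DD − I_D(R_D+R_S) = 14 − 0.0813×1.09 = 13.9 V.
Saturation requires V_DS ≥ V_GS − V_t = 0.354 V; 13.9 ≥ 0.354 ✓.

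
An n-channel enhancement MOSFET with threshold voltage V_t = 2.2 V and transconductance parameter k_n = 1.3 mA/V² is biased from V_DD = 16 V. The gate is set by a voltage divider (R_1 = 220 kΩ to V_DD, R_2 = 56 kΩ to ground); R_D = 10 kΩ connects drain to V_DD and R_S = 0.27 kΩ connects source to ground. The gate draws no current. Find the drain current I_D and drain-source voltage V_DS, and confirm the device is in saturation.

V_G = V_DD·R_2/(R_1+R_2) = 16×56/276 = 3.25 V.
Assume saturation: I_D = (k_n/2)(V_GS − V_t)² with V_GS = V_G − I_D·R_S = 3.25 − 0.27·I_D.
Substituting gives 0.0474·I_D² − 1.37·I_D + 0.712 = 0, with roots I_D = 0.53 or 28.3 mA.
The root I_D = 28.3 mA gives V_GS = -4.4 V ≤ V_t, so take I_D = 0.53 mA.
Then V_GS = 3.1 V and V_DS = V_DD − I_D(R_D+R_S) = 16 − 0.53×10.3 = 10.6 V.
Saturation requires V_DS ≥ V_GS − V_t = 0.903 V; 10.6 ≥ 0.903 ✓.

I_D ≈ 0.53 mA, V_DS ≈ 11 V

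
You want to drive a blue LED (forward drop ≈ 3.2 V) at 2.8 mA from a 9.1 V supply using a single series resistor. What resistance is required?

R ≈ 2.1 kΩ

The resistor drops V_S − V_D = 9.1 − 3.2 = 5.9 V at 2.8 mA.
R = 5.9 V / 2.8 mA = 2.11 kΩ.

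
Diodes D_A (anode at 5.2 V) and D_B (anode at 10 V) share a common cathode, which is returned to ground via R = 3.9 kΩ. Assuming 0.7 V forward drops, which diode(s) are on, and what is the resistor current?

Assume both conduct. Then node N would need to be at both 5.2−0.7 = 4.5 V and 10−0.7 = 9.3 V, which is impossible.
Assume only D_B conducts: V_N = 10 − 0.7 = 9.3 V, so I_R = 9.3/3.9 = 2.38 mA.
Check D_A: its anode-to-cathode voltage is 5.2 − 9.3 = -4.1 V < 0.7 V, so it is off. The assumption is consistent.

Only D_B conducts; I_R ≈ 2.4 mA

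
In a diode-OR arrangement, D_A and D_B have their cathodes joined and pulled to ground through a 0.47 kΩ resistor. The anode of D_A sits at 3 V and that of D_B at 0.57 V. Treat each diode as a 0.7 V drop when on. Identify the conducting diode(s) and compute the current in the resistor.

Only D_A conducts; I_R ≈ 4.9 mA

Assume both conduct. Then node N would need to be at both 3−0.7 = 2.3 V and 0.57−0.7 = -0.13 V, which is impossible.
Assume only D_A conducts: V_N = 3 − 0.7 = 2.3 V, so I_R = 2.3/0.47 = 4.89 mA.
Check D_B: its anode-to-cathode voltage is 0.57 − 2.3 = -1.73 V < 0.7 V, so it is off. The assumption is consistent.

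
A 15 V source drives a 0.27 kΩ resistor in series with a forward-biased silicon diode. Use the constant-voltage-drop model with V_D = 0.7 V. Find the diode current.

I ≈ 53 mA

KVL around the loop: 15 = V_D + I·R = 0.7 + I × 0.27 kΩ.
So I = (15 − 0.7) / 0.27 kΩ = 14.3 / 0.27 = 53 mA.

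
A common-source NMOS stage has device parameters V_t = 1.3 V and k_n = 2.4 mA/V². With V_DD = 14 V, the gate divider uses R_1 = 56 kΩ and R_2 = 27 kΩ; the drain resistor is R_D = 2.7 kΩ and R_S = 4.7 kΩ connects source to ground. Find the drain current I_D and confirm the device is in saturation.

I_D ≈ 0.55 mA

V_G = V_DD·R_2/(R_1+R_2) = 14×27/83 = 4.55 V.
Assume saturation: I_D = (k_n/2)(V_GS − V_t)² with V_GS = V_G − I_D·R_S = 4.55 − 4.7·I_D.
Substituting gives 26.5·I_D² − 37.7·I_D + 12.7 = 0, with roots I_D = 0.549 or 0.874 mA.
The root I_D = 0.874 mA gives V_GS = 0.447 V ≤ V_t, so take I_D = 0.549 mA.
Then V_GS = 1.98 V and V_DS = V_DD − I_D(R_D+R_S) = 14 − 0.549×7.4 = 9.94 V.
Saturation requires V_DS ≥ V_GS − V_t = 0.676 V; 9.94 ≥ 0.676 ✓.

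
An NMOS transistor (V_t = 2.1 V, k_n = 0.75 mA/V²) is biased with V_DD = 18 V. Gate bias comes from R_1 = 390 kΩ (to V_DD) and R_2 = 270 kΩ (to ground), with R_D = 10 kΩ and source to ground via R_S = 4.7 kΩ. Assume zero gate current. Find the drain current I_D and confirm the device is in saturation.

V_G = V_DD·R_2/(R_1+R_2) = 18×270/660 = 7.36 V.
Assume saturation: I_D = (k_n/2)(V_GS − V_t)² with V_GS = V_G − I_D·R_S = 7.36 − 4.7·I_D.
Substituting gives 8.28·I_D² − 19.6·I_D + 10.4 = 0, with roots I_D = 0.808 or 1.55 mA.
The root I_D = 1.55 mA gives V_GS = 0.065 V ≤ V_t, so take I_D = 0.808 mA.
Then V_GS = 3.57 V and V_DS = V_DD − I_D(R_D+R_S) = 18 − 0.808×14.7 = 6.13 V.
Saturation requires V_DS ≥ V_GS − V_t = 1.47 V; 6.13 ≥ 1.47 ✓.

I_D ≈ 0.81 mA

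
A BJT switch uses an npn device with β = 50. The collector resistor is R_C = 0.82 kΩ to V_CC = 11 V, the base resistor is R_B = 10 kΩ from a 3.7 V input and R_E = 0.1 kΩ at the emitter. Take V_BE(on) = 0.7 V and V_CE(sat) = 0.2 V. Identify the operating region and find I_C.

active; I_C ≈ 9.9 mA

Assume active. Base-emitter loop: I_B = (V_BB − V_BE)/(R_B + (β+1)R_E) = (3.7 − 0.7)/(10 + 51×0.1) = 0.199 mA.
I_C = β·I_B = 50×0.199 = 9.93 mA.
V_CE = V_CC − I_C·R_C − I_E·R_E = 11 − 9.93×0.82 − 10.1×0.1 = 1.84 V > V_CE(sat), so the active-region assumption holds.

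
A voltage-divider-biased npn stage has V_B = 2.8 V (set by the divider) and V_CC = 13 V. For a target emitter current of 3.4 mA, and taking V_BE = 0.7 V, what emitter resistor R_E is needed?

R_E ≈ 0.62 kΩ

V_E = V_B − V_BE = 2.8 − 0.7 = 2.1 V.
R_E = V_E / I_E = 2.1 / 3.4 = 0.618 kΩ.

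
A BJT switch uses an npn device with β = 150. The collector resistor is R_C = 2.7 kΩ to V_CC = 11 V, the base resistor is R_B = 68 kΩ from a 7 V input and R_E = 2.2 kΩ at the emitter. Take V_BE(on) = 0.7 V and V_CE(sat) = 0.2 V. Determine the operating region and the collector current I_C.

saturation; I_C ≈ 2.2 mA

Assume active: I_B = (7 − 0.7)/(68 + 151×2.2) = 0.0157 mA, I_C = β·I_B = 2.36 mA.
Then V_CE = 11 − 2.36×2.7 − 2.38×2.2 = -0.605 V < 0.2 V — the active assumption fails.
Re-solve with V_CE = 0.2 V. KCL at the emitter: V_E/R_E = (V_BB−0.7−V_E)/R_B + (V_CC−0.2−V_E)/R_C, giving V_E = 4.87 V.
I_C = (V_CC − 0.2 − V_E)/R_C = (10.8 − 4.87)/2.7 = 2.19 mA.
Check: I_B = (6.3 − 4.87)/68 = 0.021 mA, and β·I_B = 3.14 mA > I_C, confirming saturation.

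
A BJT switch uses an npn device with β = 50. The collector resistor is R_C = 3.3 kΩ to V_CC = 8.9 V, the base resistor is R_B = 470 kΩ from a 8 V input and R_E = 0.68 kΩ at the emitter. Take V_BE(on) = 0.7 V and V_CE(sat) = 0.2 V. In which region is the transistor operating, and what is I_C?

active; I_C ≈ 0.72 mA

Assume active. Base-emitter loop: I_B = (V_BB − V_BE)/(R_B + (β+1)R_E) = (8 − 0.7)/(470 + 51×0.68) = 0.0145 mA.
I_C = β·I_B = 50×0.0145 = 0.723 mA.
V_CE = V_CC − I_C·R_C − I_E·R_E = 8.9 − 0.723×3.3 − 0.738×0.68 = 6.01 V > V_CE(sat), so the active-region assumption holds.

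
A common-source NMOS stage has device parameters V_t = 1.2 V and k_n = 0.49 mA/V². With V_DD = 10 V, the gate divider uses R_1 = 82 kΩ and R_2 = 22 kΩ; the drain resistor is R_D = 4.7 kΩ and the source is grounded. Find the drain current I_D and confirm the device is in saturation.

I_D ≈ 0.21 mA

V_G = V_DD·R_2/(R_1+R_2) = 10×22/104 = 2.12 V. With the source grounded, V_GS = V_G = 2.12 V.
Assume saturation: I_D = (k_n/2)(V_GS − V_t)² = (0.49/2)×(2.12 − 1.2)² = 0.245×0.915² = 0.205 mA.
V_DS = V_DD − I_D·R_D = 10 − 0.205×4.7 = 9.04 V.
Saturation requires V_DS ≥ V_GS − V_t = 0.915 V; 9.04 ≥ 0.915 ✓.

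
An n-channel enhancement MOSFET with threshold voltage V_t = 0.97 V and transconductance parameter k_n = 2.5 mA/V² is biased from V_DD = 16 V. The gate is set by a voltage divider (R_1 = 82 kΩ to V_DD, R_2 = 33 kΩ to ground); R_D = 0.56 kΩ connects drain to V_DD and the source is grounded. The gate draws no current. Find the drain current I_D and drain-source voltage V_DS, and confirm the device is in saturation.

I_D ≈ 16 mA, V_DS ≈ 6.8 V

V_G = V_DD·R_2/(R_1+R_2) = 16×33/115 = 4.59 V. With the source grounded, V_GS = V_G = 4.59 V.
Assume saturation: I_D = (k_n/2)(V_GS − V_t)² = (2.5/2)×(4.59 − 0.97)² = 1.25×3.62² = 16.4 mA.
V_DS = V_DD − I_D·R_D = 16 − 16.4×0.56 = 6.82 V.
Saturation requires V_DS ≥ V_GS − V_t = 3.62 V; 6.82 ≥ 3.62 ✓.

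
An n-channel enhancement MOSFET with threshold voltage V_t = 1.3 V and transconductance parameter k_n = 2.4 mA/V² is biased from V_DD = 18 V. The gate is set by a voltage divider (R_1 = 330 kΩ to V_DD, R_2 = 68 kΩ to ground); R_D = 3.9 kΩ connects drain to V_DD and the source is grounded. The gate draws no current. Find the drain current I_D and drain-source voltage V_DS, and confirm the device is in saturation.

V_G = V_DD·R_2/(R_1+R_2) = 18×68/398 = 3.08 V. With the source grounded, V_GS = V_G = 3.08 V.
Assume saturation: I_D = (k_n/2)(V_GS − V_t)² = (2.4/2)×(3.08 − 1.3)² = 1.2×1.78² = 3.78 mA.
V_DS = V_DD − I_D·R_D = 18 − 3.78×3.9 = 3.25 V.
Saturation requires V_DS ≥ V_GS − V_t = 1.78 V; 3.25 ≥ 1.78 ✓.

I_D ≈ 3.8 mA, V_DS ≈ 3.2 V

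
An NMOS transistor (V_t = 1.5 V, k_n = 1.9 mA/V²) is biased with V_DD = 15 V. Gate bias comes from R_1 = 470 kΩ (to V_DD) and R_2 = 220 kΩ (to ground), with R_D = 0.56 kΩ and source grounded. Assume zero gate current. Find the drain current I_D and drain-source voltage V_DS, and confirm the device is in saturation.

V_G = V_DD·R_2/(R_1+R_2) = 15×220/690 = 4.78 V. With the source grounded, V_GS = V_G = 4.78 V.
Assume saturation: I_D = (k_n/2)(V_GS − V_t)² = (1.9/2)×(4.78 − 1.5)² = 0.95×3.28² = 10.2 mA.
V_DS = V_DD − I_D·R_D = 15 − 10.2×0.56 = 9.27 V.
Saturation requires V_DS ≥ V_GS − V_t = 3.28 V; 9.27 ≥ 3.28 ✓.

I_D ≈ 10 mA, V_DS ≈ 9.3 V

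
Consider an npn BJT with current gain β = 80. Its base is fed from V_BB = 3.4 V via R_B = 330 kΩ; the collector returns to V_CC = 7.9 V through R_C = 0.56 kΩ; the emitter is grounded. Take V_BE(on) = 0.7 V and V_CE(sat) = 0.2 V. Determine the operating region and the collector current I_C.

active; I_C ≈ 0.65 mA

Assume active. Base-emitter loop: I_B = (V_BB − V_BE)/R_B = (3.4 − 0.7)/330 = 0.00818 mA.
I_C = β·I_B = 80×0.00818 = 0.655 mA.
V_CE = V_CC − I_C·R_C = 7.9 − 0.655×0.56 = 7.53 V > V_CE(sat), so the active-region assumption holds.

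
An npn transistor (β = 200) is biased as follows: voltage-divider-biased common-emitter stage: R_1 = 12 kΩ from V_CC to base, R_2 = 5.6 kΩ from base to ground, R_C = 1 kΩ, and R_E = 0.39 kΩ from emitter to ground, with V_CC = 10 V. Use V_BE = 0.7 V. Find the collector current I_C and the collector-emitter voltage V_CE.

Thevenize the base divider: V_Th = V_CC·R_2/(R_1+R_2) = 10×5.6/17.6 = 3.18 V, R_Th = R_1‖R_2 = 3.82 kΩ.
Base-emitter loop: V_Th = I_B·R_Th + V_BE + (β+1)I_B·R_E, so I_B = (3.18 − 0.7) / (3.82 + 201×0.39) = 0.0302 mA.
I_C = β·I_B = 200×0.0302 = 6.04 mA, and I_E = (β+1)I_B = 6.07 mA.
V_CE = V_CC − I_C·R_C − I_E·R_E = 10 − 6.04×1 − 6.07×0.39 = 1.6 V.
V_CE = 1.6 V > 0.2 V confirms active-region operation.

I_C ≈ 6 mA, V_CE ≈ 1.6 V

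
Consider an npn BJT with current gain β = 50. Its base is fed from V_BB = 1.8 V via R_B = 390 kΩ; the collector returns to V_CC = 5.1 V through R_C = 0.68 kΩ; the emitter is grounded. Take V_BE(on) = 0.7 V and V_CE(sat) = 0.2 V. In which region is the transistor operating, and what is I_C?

active; I_C ≈ 0.14 mA

Assume active. Base-emitter loop: I_B = (V_BB − V_BE)/R_B = (1.8 − 0.7)/390 = 0.00282 mA.
I_C = β·I_B = 50×0.00282 = 0.141 mA.
V_CE = V_CC − I_C·R_C = 5.1 − 0.141×0.68 = 5 V > V_CE(sat), so the active-region assumption holds.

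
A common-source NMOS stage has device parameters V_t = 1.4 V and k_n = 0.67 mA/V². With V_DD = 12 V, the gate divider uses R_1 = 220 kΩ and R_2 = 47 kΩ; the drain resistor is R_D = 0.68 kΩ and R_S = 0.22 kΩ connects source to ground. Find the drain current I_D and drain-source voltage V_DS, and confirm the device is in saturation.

I_D ≈ 0.15 mA, V_DS ≈ 12 V

V_G = V_DD·R_2/(R_1+R_2) = 12×47/267 = 2.11 V.
Assume saturation: I_D = (k_n/2)(V_GS − V_t)² with V_GS = V_G − I_D·R_S = 2.11 − 0.22·I_D.
Substituting gives 0.0162·I_D² − 1.11·I_D + 0.17 = 0, with roots I_D = 0.154 or 68 mA.
The root I_D = 68 mA gives V_GS = -12.8 V ≤ V_t, so take I_D = 0.154 mA.
Then V_GS = 2.08 V and V_DS = V_DD − I_D(R_D+R_S) = 12 − 0.154×0.9 = 11.9 V.
Saturation requires V_DS ≥ V_GS − V_t = 0.678 V; 11.9 ≥ 0.678 ✓.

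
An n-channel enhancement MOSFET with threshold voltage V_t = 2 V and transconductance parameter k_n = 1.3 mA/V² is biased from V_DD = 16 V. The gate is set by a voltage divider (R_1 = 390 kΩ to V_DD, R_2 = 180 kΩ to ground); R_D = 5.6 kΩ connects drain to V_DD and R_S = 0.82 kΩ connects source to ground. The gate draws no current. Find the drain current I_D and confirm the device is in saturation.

V_G = V_DD·R_2/(R_1+R_2) = 16×180/570 = 5.05 V.
Assume saturation: I_D = (k_n/2)(V_GS − V_t)² with V_GS = V_G − I_D·R_S = 5.05 − 0.82·I_D.
Substituting gives 0.437·I_D² − 4.25·I_D + 6.06 = 0, with roots I_D = 1.73 or 8 mA.
The root I_D = 8 mA gives V_GS = -1.51 V ≤ V_t, so take I_D = 1.73 mA.
Then V_GS = 3.63 V and V_DS = V_DD − I_D(R_D+R_S) = 16 − 1.73×6.42 = 4.88 V.
Saturation requires V_DS ≥ V_GS − V_t = 1.63 V; 4.88 ≥ 1.63 ✓.

I_D ≈ 1.7 mA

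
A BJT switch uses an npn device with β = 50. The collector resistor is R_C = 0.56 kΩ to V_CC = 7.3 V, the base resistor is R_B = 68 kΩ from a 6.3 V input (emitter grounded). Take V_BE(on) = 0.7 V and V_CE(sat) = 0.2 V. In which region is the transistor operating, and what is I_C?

Assume active. Base-emitter loop: I_B = (V_BB − V_BE)/R_B = (6.3 − 0.7)/68 = 0.0824 mA.
I_C = β·I_B = 50×0.0824 = 4.12 mA.
V_CE = V_CC − I_C·R_C = 7.3 − 4.12×0.56 = 4.99 V > V_CE(sat), so the active-region assumption holds.

active; I_C ≈ 4.1 mA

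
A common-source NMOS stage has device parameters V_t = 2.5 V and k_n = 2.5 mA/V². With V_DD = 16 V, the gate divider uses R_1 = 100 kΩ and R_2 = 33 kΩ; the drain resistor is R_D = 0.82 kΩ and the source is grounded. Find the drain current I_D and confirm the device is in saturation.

V_G = V_DD·R_2/(R_1+R_2) = 16×33/133 = 3.97 V. With the source grounded, V_GS = V_G = 3.97 V.
Assume saturation: I_D = (k_n/2)(V_GS − V_t)² = (2.5/2)×(3.97 − 2.5)² = 1.25×1.47² = 2.7 mA.
V_DS = V_DD − I_D·R_D = 16 − 2.7×0.82 = 13.8 V.
Saturation requires V_DS ≥ V_GS − V_t = 1.47 V; 13.8 ≥ 1.47 ✓.

I_D ≈ 2.7 mA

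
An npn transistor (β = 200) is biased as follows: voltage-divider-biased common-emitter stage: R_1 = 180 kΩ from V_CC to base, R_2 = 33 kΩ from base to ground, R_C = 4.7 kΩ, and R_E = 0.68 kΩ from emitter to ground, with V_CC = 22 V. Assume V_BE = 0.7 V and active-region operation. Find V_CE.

Thevenize the base divider: V_Th = V_CC·R_2/(R_1+R_2) = 22×33/213 = 3.41 V, R_Th = R_1‖R_2 = 27.9 kΩ.
Base-emitter loop: V_Th = I_B·R_Th + V_BE + (β+1)I_B·R_E, so I_B = (3.41 − 0.7) / (27.9 + 201×0.68) = 0.0165 mA.
I_C = β·I_B = 200×0.0165 = 3.29 mA, and I_E = (β+1)I_B = 3.31 mA.
V_CE = V_CC − I_C·R_C − I_E·R_E = 22 − 3.29×4.7 − 3.31×0.68 = 4.28 V.
V_CE = 4.28 V > 0.2 V confirms active-region operation.

V_CE ≈ 4.3 V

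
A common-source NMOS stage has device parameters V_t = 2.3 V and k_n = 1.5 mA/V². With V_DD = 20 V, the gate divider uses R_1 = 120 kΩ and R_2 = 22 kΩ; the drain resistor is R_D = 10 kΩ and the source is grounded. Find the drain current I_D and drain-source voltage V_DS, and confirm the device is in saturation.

V_G = V_DD·R_2/(R_1+R_2) = 20×22/142 = 3.1 V. With the source grounded, V_GS = V_G = 3.1 V.
Assume saturation: I_D = (k_n/2)(V_GS − V_t)² = (1.5/2)×(3.1 − 2.3)² = 0.75×0.799² = 0.478 mA.
V_DS = V_DD − I_D·R_D = 20 − 0.478×10 = 15.2 V.
Saturation requires V_DS ≥ V_GS − V_t = 0.799 V; 15.2 ≥ 0.799 ✓.

I_D ≈ 0.48 mA, V_DS ≈ 15 V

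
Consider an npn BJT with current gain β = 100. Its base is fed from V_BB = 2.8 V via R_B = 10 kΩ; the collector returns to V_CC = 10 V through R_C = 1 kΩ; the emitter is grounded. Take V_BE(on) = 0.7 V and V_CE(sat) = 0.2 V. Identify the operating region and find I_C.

saturation; I_C ≈ 9.8 mA

Assume active: I_B = (2.8 − 0.7)/10 = 0.21 mA, giving I_C = β·I_B = 21 mA.
But then V_CE = 10 − 21×1 = -11 V < V_CE(sat) = 0.2 V — impossible in the active region.
So the transistor is saturated. With V_CE = 0.2 V, I_C = (V_CC − 0.2)/R_C = 9.8/1 = 9.8 mA.
Check: β·I_B = 21 mA > I_C = 9.8 mA, confirming saturation.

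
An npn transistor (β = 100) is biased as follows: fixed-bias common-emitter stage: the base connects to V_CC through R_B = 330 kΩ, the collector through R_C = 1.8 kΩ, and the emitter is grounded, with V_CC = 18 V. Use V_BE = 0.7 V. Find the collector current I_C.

I_C ≈ 5.2 mA

Base loop: V_CC = I_B·R_B + V_BE, so I_B = (18 − 0.7)/330 kΩ = 0.0524 mA.
In the active region I_C = β·I_B = 100 × 0.0524 = 5.24 mA.
Collector loop: V_CE = V_CC − I_C·R_C = 18 − 5.24×1.8 = 8.56 V.
Since V_CE = 8.56 V > V_CE(sat) ≈ 0.2 V, the transistor is in the active region as assumed.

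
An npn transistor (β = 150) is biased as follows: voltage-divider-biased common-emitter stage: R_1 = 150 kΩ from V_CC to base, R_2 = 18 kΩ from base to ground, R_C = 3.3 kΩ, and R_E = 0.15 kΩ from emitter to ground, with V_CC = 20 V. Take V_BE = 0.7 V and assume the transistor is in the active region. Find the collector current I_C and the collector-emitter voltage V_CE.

Thevenize the base divider: V_Th = V_CC·R_2/(R_1+R_2) = 20×18/168 = 2.14 V, R_Th = R_1‖R_2 = 16.1 kΩ.
Base-emitter loop: V_Th = I_B·R_Th + V_BE + (β+1)I_B·R_E, so I_B = (2.14 − 0.7) / (16.1 + 151×0.15) = 0.0373 mA.
I_C = β·I_B = 150×0.0373 = 5.59 mA, and I_E = (β+1)I_B = 5.63 mA.
V_CE = V_CC − I_C·R_C − I_E·R_E = 20 − 5.59×3.3 − 5.63×0.15 = 0.711 V.
V_CE = 0.711 V > 0.2 V confirms active-region operation.

I_C ≈ 5.6 mA, V_CE ≈ 0.71 V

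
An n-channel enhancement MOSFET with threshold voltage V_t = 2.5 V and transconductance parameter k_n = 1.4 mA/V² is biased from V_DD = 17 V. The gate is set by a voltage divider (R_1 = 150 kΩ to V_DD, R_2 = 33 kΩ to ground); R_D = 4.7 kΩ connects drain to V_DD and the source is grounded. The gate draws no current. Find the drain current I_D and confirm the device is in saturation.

I_D ≈ 0.22 mA

V_G = V_DD·R_2/(R_1+R_2) = 17×33/183 = 3.07 V. With the source grounded, V_GS = V_G = 3.07 V.
Assume saturation: I_D = (k_n/2)(V_GS − V_t)² = (1.4/2)×(3.07 − 2.5)² = 0.7×0.566² = 0.224 mA.
V_DS = V_DD − I_D·R_D = 17 − 0.224×4.7 = 15.9 V.
Saturation requires V_DS ≥ V_GS − V_t = 0.566 V; 15.9 ≥ 0.566 ✓.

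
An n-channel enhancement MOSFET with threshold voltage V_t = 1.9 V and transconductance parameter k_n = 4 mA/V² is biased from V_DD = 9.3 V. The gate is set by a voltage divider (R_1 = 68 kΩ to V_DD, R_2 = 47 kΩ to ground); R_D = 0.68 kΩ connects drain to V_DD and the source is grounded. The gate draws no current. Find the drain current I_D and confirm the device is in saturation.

V_G = V_DD·R_2/(R_1+R_2) = 9.3×47/115 = 3.8 V. With the source grounded, V_GS = V_G = 3.8 V.
Assume saturation: I_D = (k_n/2)(V_GS − V_t)² = (4/2)×(3.8 − 1.9)² = 2×1.9² = 7.23 mA.
V_DS = V_DD − I_D·R_D = 9.3 − 7.23×0.68 = 4.39 V.
Saturation requires V_DS ≥ V_GS − V_t = 1.9 V; 4.39 ≥ 1.9 ✓.

I_D ≈ 7.2 mA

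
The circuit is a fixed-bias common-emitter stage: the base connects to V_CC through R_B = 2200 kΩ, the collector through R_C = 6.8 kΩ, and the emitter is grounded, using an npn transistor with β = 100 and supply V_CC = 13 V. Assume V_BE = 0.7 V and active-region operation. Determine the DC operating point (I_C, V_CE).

Base loop: V_CC = I_B·R_B + V_BE, so I_B = (13 − 0.7)/2200 kΩ = 0.00559 mA.
In the active region I_C = β·I_B = 100 × 0.00559 = 0.559 mA.
Collector loop: V_CE = V_CC − I_C·R_C = 13 − 0.559×6.8 = 9.2 V.
Since V_CE = 9.2 V > V_CE(sat) ≈ 0.2 V, the transistor is in the active region as assumed.

I_C ≈ 0.56 mA, V_CE ≈ 9.2 V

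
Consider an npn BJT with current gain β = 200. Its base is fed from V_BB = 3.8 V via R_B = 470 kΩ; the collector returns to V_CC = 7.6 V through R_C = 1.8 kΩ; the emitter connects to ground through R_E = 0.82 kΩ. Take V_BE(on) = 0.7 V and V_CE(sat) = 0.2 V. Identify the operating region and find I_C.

active; I_C ≈ 0.98 mA

Assume active. Base-emitter loop: I_B = (V_BB − V_BE)/(R_B + (β+1)R_E) = (3.8 − 0.7)/(470 + 201×0.82) = 0.00488 mA.
I_C = β·I_B = 200×0.00488 = 0.977 mA.
V_CE = V_CC − I_C·R_C − I_E·R_E = 7.6 − 0.977×1.8 − 0.982×0.82 = 5.04 V > V_CE(sat), so the active-region assumption holds.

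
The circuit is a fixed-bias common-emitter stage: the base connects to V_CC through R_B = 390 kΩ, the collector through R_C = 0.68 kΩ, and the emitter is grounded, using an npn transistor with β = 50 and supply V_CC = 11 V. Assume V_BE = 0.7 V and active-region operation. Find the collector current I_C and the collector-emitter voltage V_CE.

Base loop: V_CC = I_B·R_B + V_BE, so I_B = (11 − 0.7)/390 kΩ = 0.0264 mA.
In the active region I_C = β·I_B = 50 × 0.0264 = 1.32 mA.
Collector loop: V_CE = V_CC − I_C·R_C = 11 − 1.32×0.68 = 10.1 V.
Since V_CE = 10.1 V > V_CE(sat) ≈ 0.2 V, the transistor is in the active region as assumed.

I_C ≈ 1.3 mA, V_CE ≈ 10 V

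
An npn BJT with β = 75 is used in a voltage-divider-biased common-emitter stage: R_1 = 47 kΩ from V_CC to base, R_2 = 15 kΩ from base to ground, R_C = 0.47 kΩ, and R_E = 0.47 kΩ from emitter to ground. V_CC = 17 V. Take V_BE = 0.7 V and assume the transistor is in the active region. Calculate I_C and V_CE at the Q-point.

I_C ≈ 5.4 mA, V_CE ≈ 12 V

Thevenize the base divider: V_Th = V_CC·R_2/(R_1+R_2) = 17×15/62 = 4.11 V, R_Th = R_1‖R_2 = 11.4 kΩ.
Base-emitter loop: V_Th = I_B·R_Th + V_BE + (β+1)I_B·R_E, so I_B = (4.11 − 0.7) / (11.4 + 76×0.47) = 0.0725 mA.
I_C = β·I_B = 75×0.0725 = 5.44 mA, and I_E = (β+1)I_B = 5.51 mA.
V_CE = V_CC − I_C·R_C − I_E·R_E = 17 − 5.44×0.47 − 5.51×0.47 = 11.9 V.
V_CE = 11.9 V > 0.2 V confirms active-region operation.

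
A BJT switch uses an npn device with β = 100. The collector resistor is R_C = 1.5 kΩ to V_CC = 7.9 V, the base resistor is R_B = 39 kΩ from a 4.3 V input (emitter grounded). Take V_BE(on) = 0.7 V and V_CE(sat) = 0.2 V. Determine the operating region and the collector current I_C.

Assume active: I_B = (4.3 − 0.7)/39 = 0.0923 mA, giving I_C = β·I_B = 9.23 mA.
But then V_CE = 7.9 − 9.23×1.5 = -5.95 V < V_CE(sat) = 0.2 V — impossible in the active region.
So the transistor is saturated. With V_CE = 0.2 V, I_C = (V_CC − 0.2)/R_C = 7.7/1.5 = 5.13 mA.
Check: β·I_B = 9.23 mA > I_C = 5.13 mA, confirming saturation.

saturation; I_C ≈ 5.1 mA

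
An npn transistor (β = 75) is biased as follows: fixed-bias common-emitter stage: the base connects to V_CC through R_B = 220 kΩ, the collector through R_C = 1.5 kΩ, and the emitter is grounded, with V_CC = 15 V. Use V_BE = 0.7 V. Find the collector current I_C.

I_C ≈ 4.9 mA

Base loop: V_CC = I_B·R_B + V_BE, so I_B = (15 − 0.7)/220 kΩ = 0.065 mA.
In the active region I_C = β·I_B = 75 × 0.065 = 4.88 mA.
Collector loop: V_CE = V_CC − I_C·R_C = 15 − 4.88×1.5 = 7.69 V.
Since V_CE = 7.69 V > V_CE(sat) ≈ 0.2 V, the transistor is in the active region as assumed.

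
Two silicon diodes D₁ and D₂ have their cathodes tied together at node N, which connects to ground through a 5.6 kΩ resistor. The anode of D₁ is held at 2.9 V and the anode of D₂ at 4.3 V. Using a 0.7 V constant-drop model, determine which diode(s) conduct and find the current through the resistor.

Assume both conduct. Then node N would need to be at both 2.9−0.7 = 2.2 V and 4.3−0.7 = 3.6 V, which is impossible.
Assume only D₂ conducts: V_N = 4.3 − 0.7 = 3.6 V, so I_R = 3.6/5.6 = 0.643 mA.
Check D₁: its anode-to-cathode voltage is 2.9 − 3.6 = -0.7 V < 0.7 V, so it is off. The assumption is consistent.

Only D₂ conducts; I_R ≈ 0.64 mA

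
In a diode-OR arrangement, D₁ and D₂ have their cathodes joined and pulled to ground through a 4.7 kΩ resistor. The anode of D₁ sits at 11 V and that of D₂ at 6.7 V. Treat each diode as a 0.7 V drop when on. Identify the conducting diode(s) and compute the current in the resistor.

Assume both conduct. Then node N would need to be at both 11−0.7 = 10.3 V and 6.7−0.7 = 6 V, which is impossible.
Assume only D₁ conducts: V_N = 11 − 0.7 = 10.3 V, so I_R = 10.3/4.7 = 2.19 mA.
Check D₂: its anode-to-cathode voltage is 6.7 − 10.3 = -3.6 V < 0.7 V, so it is off. The assumption is consistent.

Only D₁ conducts; I_R ≈ 2.2 mA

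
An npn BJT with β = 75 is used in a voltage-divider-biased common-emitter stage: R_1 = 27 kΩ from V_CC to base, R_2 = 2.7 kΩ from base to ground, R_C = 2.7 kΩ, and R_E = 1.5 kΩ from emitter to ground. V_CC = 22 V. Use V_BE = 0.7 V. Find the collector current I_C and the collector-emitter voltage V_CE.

I_C ≈ 0.84 mA, V_CE ≈ 18 V

Thevenize the base divider: V_Th = V_CC·R_2/(R_1+R_2) = 22×2.7/29.7 = 2 V, R_Th = R_1‖R_2 = 2.45 kΩ.
Base-emitter loop: V_Th = I_B·R_Th + V_BE + (β+1)I_B·R_E, so I_B = (2 − 0.7) / (2.45 + 76×1.5) = 0.0112 mA.
I_C = β·I_B = 75×0.0112 = 0.837 mA, and I_E = (β+1)I_B = 0.848 mA.
V_CE = V_CC − I_C·R_C − I_E·R_E = 22 − 0.837×2.7 − 0.848×1.5 = 18.5 V.
V_CE = 18.5 V > 0.2 V confirms active-region operation.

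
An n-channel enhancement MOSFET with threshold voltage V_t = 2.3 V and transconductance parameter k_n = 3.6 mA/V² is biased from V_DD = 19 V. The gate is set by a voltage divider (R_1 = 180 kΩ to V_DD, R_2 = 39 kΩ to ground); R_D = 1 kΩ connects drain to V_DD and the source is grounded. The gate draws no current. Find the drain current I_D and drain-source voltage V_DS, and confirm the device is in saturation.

V_G = V_DD·R_2/(R_1+R_2) = 19×39/219 = 3.38 V. With the source grounded, V_GS = V_G = 3.38 V.
Assume saturation: I_D = (k_n/2)(V_GS − V_t)² = (3.6/2)×(3.38 − 2.3)² = 1.8×1.08² = 2.11 mA.
V_DS = V_DD − I_D·R_D = 19 − 2.11×1 = 16.9 V.
Saturation requires V_DS ≥ V_GS − V_t = 1.08 V; 16.9 ≥ 1.08 ✓.

I_D ≈ 2.1 mA, V_DS ≈ 17 V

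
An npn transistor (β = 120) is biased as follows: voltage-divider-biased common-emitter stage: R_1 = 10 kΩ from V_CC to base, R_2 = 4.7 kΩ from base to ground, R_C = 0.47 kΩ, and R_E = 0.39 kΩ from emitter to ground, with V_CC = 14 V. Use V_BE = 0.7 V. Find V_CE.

V_CE ≈ 6.2 V

Thevenize the base divider: V_Th = V_CC·R_2/(R_1+R_2) = 14×4.7/14.7 = 4.48 V, R_Th = R_1‖R_2 = 3.2 kΩ.
Base-emitter loop: V_Th = I_B·R_Th + V_BE + (β+1)I_B·R_E, so I_B = (4.48 − 0.7) / (3.2 + 121×0.39) = 0.0749 mA.
I_C = β·I_B = 120×0.0749 = 8.99 mA, and I_E = (β+1)I_B = 9.07 mA.
V_CE = V_CC − I_C·R_C − I_E·R_E = 14 − 8.99×0.47 − 9.07×0.39 = 6.24 V.
V_CE = 6.24 V > 0.2 V confirms active-region operation.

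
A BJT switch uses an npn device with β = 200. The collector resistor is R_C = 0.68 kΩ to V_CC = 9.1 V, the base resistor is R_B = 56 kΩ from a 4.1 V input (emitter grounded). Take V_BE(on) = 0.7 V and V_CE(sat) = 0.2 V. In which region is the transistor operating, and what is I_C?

Assume active. Base-emitter loop: I_B = (V_BB − V_BE)/R_B = (4.1 − 0.7)/56 = 0.0607 mA.
I_C = β·I_B = 200×0.0607 = 12.1 mA.
V_CE = V_CC − I_C·R_C = 9.1 − 12.1×0.68 = 0.843 V > V_CE(sat), so the active-region assumption holds.

active; I_C ≈ 12 mA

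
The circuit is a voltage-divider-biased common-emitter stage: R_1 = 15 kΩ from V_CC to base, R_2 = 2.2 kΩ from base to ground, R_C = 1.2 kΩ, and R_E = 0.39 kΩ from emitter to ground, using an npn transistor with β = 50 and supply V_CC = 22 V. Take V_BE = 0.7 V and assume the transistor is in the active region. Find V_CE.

V_CE ≈ 14 V

Thevenize the base divider: V_Th = V_CC·R_2/(R_1+R_2) = 22×2.2/17.2 = 2.81 V, R_Th = R_1‖R_2 = 1.92 kΩ.
Base-emitter loop: V_Th = I_B·R_Th + V_BE + (β+1)I_B·R_E, so I_B = (2.81 − 0.7) / (1.92 + 51×0.39) = 0.0969 mA.
I_C = β·I_B = 50×0.0969 = 4.85 mA, and I_E = (β+1)I_B = 4.94 mA.
V_CE = V_CC − I_C·R_C − I_E·R_E = 22 − 4.85×1.2 − 4.94×0.39 = 14.3 V.
V_CE = 14.3 V > 0.2 V confirms active-region operation.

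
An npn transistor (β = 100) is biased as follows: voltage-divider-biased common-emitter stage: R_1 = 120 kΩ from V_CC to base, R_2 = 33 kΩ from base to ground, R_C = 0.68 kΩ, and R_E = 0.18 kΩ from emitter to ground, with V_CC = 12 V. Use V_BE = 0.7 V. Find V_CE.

V_CE ≈ 8.3 V

Thevenize the base divider: V_Th = V_CC·R_2/(R_1+R_2) = 12×33/153 = 2.59 V, R_Th = R_1‖R_2 = 25.9 kΩ.
Base-emitter loop: V_Th = I_B·R_Th + V_BE + (β+1)I_B·R_E, so I_B = (2.59 − 0.7) / (25.9 + 101×0.18) = 0.0429 mA.
I_C = β·I_B = 100×0.0429 = 4.29 mA, and I_E = (β+1)I_B = 4.33 mA.
V_CE = V_CC − I_C·R_C − I_E·R_E = 12 − 4.29×0.68 − 4.33×0.18 = 8.31 V.
V_CE = 8.31 V > 0.2 V confirms active-region operation.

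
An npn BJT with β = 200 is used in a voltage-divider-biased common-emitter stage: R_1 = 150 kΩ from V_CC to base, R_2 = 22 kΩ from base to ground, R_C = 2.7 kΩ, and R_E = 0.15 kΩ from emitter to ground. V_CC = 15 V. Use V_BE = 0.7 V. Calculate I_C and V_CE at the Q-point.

I_C ≈ 4.9 mA, V_CE ≈ 0.92 V

Thevenize the base divider: V_Th = V_CC·R_2/(R_1+R_2) = 15×22/172 = 1.92 V, R_Th = R_1‖R_2 = 19.2 kΩ.
Base-emitter loop: V_Th = I_B·R_Th + V_BE + (β+1)I_B·R_E, so I_B = (1.92 − 0.7) / (19.2 + 201×0.15) = 0.0247 mA.
I_C = β·I_B = 200×0.0247 = 4.94 mA, and I_E = (β+1)I_B = 4.96 mA.
V_CE = V_CC − I_C·R_C − I_E·R_E = 15 − 4.94×2.7 − 4.96×0.15 = 0.917 V.
V_CE = 0.917 V > 0.2 V confirms active-region operation.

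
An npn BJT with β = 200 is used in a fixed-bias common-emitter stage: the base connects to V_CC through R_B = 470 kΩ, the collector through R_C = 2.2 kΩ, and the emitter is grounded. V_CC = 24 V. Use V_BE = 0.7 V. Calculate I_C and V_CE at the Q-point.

I_C ≈ 9.9 mA, V_CE ≈ 2.2 V

Base loop: V_CC = I_B·R_B + V_BE, so I_B = (24 − 0.7)/470 kΩ = 0.0496 mA.
In the active region I_C = β·I_B = 200 × 0.0496 = 9.91 mA.
Collector loop: V_CE = V_CC − I_C·R_C = 24 − 9.91×2.2 = 2.19 V.
Since V_CE = 2.19 V > V_CE(sat) ≈ 0.2 V, the transistor is in the active region as assumed.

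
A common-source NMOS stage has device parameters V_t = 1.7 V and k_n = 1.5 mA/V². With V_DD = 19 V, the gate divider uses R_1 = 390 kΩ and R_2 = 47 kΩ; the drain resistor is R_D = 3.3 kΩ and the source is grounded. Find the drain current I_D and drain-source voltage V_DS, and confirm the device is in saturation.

V_G = V_DD·R_2/(R_1+R_2) = 19×47/437 = 2.04 V. With the source grounded, V_GS = V_G = 2.04 V.
Assume saturation: I_D = (k_n/2)(V_GS − V_t)² = (1.5/2)×(2.04 − 1.7)² = 0.75×0.343² = 0.0885 mA.
V_DS = V_DD − I_D·R_D = 19 − 0.0885×3.3 = 18.7 V.
Saturation requires V_DS ≥ V_GS − V_t = 0.343 V; 18.7 ≥ 0.343 ✓.

I_D ≈ 0.088 mA, V_DS ≈ 19 V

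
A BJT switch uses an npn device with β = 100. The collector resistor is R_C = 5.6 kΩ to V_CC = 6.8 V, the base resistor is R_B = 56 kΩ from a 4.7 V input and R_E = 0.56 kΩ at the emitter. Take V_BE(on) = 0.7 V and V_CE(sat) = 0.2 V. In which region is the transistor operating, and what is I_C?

saturation; I_C ≈ 1.1 mA

Assume active: I_B = (4.7 − 0.7)/(56 + 101×0.56) = 0.0355 mA, I_C = β·I_B = 3.55 mA.
Then V_CE = 6.8 − 3.55×5.6 − 3.59×0.56 = -15.1 V < 0.2 V — the active assumption fails.
Re-solve with V_CE = 0.2 V. KCL at the emitter: V_E/R_E = (V_BB−0.7−V_E)/R_B + (V_CC−0.2−V_E)/R_C, giving V_E = 0.631 V.
I_C = (V_CC − 0.2 − V_E)/R_C = (6.6 − 0.631)/5.6 = 1.07 mA.
Check: I_B = (4 − 0.631)/56 = 0.0602 mA, and β·I_B = 6.02 mA > I_C, confirming saturation.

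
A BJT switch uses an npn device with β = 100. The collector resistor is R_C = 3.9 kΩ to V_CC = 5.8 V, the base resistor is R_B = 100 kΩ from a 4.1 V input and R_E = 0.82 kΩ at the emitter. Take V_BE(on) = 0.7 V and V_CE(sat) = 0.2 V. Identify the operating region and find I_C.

Assume active: I_B = (4.1 − 0.7)/(100 + 101×0.82) = 0.0186 mA, I_C = β·I_B = 1.86 mA.
Then V_CE = 5.8 − 1.86×3.9 − 1.88×0.82 = -2.99 V < 0.2 V — the active assumption fails.
Re-solve with V_CE = 0.2 V. KCL at the emitter: V_E/R_E = (V_BB−0.7−V_E)/R_B + (V_CC−0.2−V_E)/R_C, giving V_E = 0.989 V.
I_C = (V_CC − 0.2 − V_E)/R_C = (5.6 − 0.989)/3.9 = 1.18 mA.
Check: I_B = (3.4 − 0.989)/100 = 0.0241 mA, and β·I_B = 2.41 mA > I_C, confirming saturation.

saturation; I_C ≈ 1.2 mA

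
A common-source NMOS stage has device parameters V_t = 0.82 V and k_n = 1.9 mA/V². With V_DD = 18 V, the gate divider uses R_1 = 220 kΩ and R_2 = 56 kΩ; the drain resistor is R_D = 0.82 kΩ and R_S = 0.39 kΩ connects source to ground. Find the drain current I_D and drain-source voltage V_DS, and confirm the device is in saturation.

I_D ≈ 2.8 mA, V_DS ≈ 15 V

V_G = V_DD·R_2/(R_1+R_2) = 18×56/276 = 3.65 V.
Assume saturation: I_D = (k_n/2)(V_GS − V_t)² with V_GS = V_G − I_D·R_S = 3.65 − 0.39·I_D.
Substituting gives 0.144·I_D² − 3.1·I_D + 7.62 = 0, with roots I_D = 2.83 or 18.6 mA.
The root I_D = 18.6 mA gives V_GS = -3.61 V ≤ V_t, so take I_D = 2.83 mA.
Then V_GS = 2.55 V and V_DS = V_DD − I_D(R_D+R_S) = 18 − 2.83×1.21 = 14.6 V.
Saturation requires V_DS ≥ V_GS − V_t = 1.73 V; 14.6 ≥ 1.73 ✓.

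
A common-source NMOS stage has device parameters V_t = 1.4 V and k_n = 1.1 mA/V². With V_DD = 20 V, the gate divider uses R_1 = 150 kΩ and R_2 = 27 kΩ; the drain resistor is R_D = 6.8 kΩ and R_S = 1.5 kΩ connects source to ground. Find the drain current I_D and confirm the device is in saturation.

V_G = V_DD·R_2/(R_1+R_2) = 20×27/177 = 3.05 V.
Assume saturation: I_D = (k_n/2)(V_GS − V_t)² with V_GS = V_G − I_D·R_S = 3.05 − 1.5·I_D.
Substituting gives 1.24·I_D² − 3.72·I_D + 1.5 = 0, with roots I_D = 0.479 or 2.53 mA.
The root I_D = 2.53 mA gives V_GS = -0.745 V ≤ V_t, so take I_D = 0.479 mA.
Then V_GS = 2.33 V and V_DS = V_DD − I_D(R_D+R_S) = 20 − 0.479×8.3 = 16 V.
Saturation requires V_DS ≥ V_GS − V_t = 0.933 V; 16 ≥ 0.933 ✓.

I_D ≈ 0.48 mA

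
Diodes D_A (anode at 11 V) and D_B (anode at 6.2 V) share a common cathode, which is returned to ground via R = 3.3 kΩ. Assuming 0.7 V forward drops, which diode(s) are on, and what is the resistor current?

Only D_A conducts; I_R ≈ 3.1 mA

Assume both conduct. Then node N would need to be at both 11−0.7 = 10.3 V and 6.2−0.7 = 5.5 V, which is impossible.
Assume only D_A conducts: V_N = 11 − 0.7 = 10.3 V, so I_R = 10.3/3.3 = 3.12 mA.
Check D_B: its anode-to-cathode voltage is 6.2 − 10.3 = -4.1 V < 0.7 V, so it is off. The assumption is consistent.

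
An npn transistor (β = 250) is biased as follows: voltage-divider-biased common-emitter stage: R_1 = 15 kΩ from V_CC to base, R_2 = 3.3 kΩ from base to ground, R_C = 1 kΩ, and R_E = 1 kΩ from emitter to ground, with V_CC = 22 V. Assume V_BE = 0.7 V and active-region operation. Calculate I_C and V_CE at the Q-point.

Thevenize the base divider: V_Th = V_CC·R_2/(R_1+R_2) = 22×3.3/18.3 = 3.97 V, R_Th = R_1‖R_2 = 2.7 kΩ.
Base-emitter loop: V_Th = I_B·R_Th + V_BE + (β+1)I_B·R_E, so I_B = (3.97 − 0.7) / (2.7 + 251×1) = 0.0129 mA.
I_C = β·I_B = 250×0.0129 = 3.22 mA, and I_E = (β+1)I_B = 3.23 mA.
V_CE = V_CC − I_C·R_C − I_E·R_E = 22 − 3.22×1 − 3.23×1 = 15.5 V.
V_CE = 15.5 V > 0.2 V confirms active-region operation.

I_C ≈ 3.2 mA, V_CE ≈ 16 V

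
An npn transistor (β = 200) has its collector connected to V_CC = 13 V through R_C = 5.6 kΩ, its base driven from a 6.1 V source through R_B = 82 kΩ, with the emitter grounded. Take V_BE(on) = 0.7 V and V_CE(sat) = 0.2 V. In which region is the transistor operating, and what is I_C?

Assume active: I_B = (6.1 − 0.7)/82 = 0.0659 mA, giving I_C = β·I_B = 13.2 mA.
But then V_CE = 13 − 13.2×5.6 = -60.8 V < V_CE(sat) = 0.2 V — impossible in the active region.
So the transistor is saturated. With V_CE = 0.2 V, I_C = (V_CC − 0.2)/R_C = 12.8/5.6 = 2.29 mA.
Check: β·I_B = 13.2 mA > I_C = 2.29 mA, confirming saturation.

saturation; I_C ≈ 2.3 mA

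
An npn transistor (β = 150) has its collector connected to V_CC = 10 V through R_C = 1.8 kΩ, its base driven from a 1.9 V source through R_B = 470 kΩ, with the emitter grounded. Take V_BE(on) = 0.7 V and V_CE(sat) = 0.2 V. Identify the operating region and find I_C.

Assume active. Base-emitter loop: I_B = (V_BB − V_BE)/R_B = (1.9 − 0.7)/470 = 0.00255 mA.
I_C = β·I_B = 150×0.00255 = 0.383 mA.
V_CE = V_CC − I_C·R_C = 10 − 0.383×1.8 = 9.31 V > V_CE(sat), so the active-region assumption holds.

active; I_C ≈ 0.38 mA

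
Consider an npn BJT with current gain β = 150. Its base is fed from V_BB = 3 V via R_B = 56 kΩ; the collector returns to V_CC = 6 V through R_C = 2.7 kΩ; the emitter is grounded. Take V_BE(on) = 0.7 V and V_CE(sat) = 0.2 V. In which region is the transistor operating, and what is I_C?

Assume active: I_B = (3 − 0.7)/56 = 0.0411 mA, giving I_C = β·I_B = 6.16 mA.
But then V_CE = 6 − 6.16×2.7 = -10.6 V < V_CE(sat) = 0.2 V — impossible in the active region.
So the transistor is saturated. With V_CE = 0.2 V, I_C = (V_CC − 0.2)/R_C = 5.8/2.7 = 2.15 mA.
Check: β·I_B = 6.16 mA > I_C = 2.15 mA, confirming saturation.

saturation; I_C ≈ 2.1 mA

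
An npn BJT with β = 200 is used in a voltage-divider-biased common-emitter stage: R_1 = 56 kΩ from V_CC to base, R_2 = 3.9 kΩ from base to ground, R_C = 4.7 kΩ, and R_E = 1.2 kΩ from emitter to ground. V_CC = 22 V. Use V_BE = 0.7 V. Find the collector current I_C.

I_C ≈ 0.6 mA

Thevenize the base divider: V_Th = V_CC·R_2/(R_1+R_2) = 22×3.9/59.9 = 1.43 V, R_Th = R_1‖R_2 = 3.65 kΩ.
Base-emitter loop: V_Th = I_B·R_Th + V_BE + (β+1)I_B·R_E, so I_B = (1.43 − 0.7) / (3.65 + 201×1.2) = 0.00299 mA.
I_C = β·I_B = 200×0.00299 = 0.598 mA, and I_E = (β+1)I_B = 0.601 mA.
V_CE = V_CC − I_C·R_C − I_E·R_E = 22 − 0.598×4.7 − 0.601×1.2 = 18.5 V.
V_CE = 18.5 V > 0.2 V confirms active-region operation.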